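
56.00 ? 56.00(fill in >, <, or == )==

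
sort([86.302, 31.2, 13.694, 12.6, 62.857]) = [12.6, 13.694, 31.2, 62.857, 86.302]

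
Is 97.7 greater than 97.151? Yes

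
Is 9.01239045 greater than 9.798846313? No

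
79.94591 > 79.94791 False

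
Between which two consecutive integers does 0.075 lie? 0 and 1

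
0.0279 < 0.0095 False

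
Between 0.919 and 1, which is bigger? 1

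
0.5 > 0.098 True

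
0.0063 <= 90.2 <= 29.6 False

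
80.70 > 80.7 False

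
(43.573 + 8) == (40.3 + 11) False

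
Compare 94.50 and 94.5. They are equal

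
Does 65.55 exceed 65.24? Yes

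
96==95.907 False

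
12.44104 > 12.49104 False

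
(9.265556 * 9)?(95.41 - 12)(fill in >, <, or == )<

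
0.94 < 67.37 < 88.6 True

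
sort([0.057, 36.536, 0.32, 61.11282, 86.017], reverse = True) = [86.017, 61.11282, 36.536, 0.32, 0.057]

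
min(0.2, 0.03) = 0.03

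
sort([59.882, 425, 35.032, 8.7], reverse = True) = [425, 59.882, 35.032, 8.7]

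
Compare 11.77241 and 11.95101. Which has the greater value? 11.95101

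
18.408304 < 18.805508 True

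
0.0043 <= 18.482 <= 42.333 True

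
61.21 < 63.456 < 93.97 True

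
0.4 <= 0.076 False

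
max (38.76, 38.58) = 38.76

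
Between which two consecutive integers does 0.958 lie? 0 and 1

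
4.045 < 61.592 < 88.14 True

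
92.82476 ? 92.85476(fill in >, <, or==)<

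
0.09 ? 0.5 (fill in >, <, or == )<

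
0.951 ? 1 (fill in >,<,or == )<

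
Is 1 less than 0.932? No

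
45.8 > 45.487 True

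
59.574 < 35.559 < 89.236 False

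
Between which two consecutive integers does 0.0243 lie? 0 and 1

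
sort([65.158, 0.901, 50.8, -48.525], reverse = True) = [65.158, 50.8, 0.901, -48.525]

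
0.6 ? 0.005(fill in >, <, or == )>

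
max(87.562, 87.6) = 87.6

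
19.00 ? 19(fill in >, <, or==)==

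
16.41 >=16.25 True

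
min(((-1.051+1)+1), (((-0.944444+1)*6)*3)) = 0.949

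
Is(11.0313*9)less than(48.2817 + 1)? No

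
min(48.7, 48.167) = 48.167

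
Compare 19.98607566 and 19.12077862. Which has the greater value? 19.98607566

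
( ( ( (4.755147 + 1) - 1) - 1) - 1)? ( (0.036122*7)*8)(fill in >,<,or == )>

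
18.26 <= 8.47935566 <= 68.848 False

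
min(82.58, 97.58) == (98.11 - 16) False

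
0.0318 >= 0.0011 True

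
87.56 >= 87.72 False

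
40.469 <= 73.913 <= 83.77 True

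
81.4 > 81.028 True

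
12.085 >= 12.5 False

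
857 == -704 False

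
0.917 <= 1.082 True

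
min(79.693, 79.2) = 79.2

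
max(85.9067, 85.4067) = 85.9067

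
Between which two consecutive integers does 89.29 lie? 89 and 90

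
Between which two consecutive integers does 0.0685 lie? 0 and 1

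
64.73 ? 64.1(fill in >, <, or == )>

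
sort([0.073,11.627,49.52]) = [0.073,11.627,49.52]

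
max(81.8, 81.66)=81.8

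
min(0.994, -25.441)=-25.441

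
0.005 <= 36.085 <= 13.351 False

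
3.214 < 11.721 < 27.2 True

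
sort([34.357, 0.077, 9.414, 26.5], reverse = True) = [34.357, 26.5, 9.414, 0.077]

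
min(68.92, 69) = 68.92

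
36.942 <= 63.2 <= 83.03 True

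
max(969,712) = 969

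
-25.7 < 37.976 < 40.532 True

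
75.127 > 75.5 False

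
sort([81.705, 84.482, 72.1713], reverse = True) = [84.482, 81.705, 72.1713]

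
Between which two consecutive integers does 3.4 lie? 3 and 4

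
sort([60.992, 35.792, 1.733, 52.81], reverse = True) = [60.992, 52.81, 35.792, 1.733]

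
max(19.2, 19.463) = 19.463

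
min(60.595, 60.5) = 60.5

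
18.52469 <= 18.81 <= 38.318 True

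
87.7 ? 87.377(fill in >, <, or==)>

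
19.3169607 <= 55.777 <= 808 True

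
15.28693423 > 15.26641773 True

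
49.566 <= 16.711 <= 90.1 False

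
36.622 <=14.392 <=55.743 False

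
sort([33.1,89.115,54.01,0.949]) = [0.949,33.1,54.01,89.115]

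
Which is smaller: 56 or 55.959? 55.959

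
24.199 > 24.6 False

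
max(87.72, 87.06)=87.72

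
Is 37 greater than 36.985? Yes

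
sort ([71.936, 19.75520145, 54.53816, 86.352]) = [19.75520145, 54.53816, 71.936, 86.352]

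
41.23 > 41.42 False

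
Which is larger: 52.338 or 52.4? 52.4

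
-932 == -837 False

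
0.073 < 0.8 True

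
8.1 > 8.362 False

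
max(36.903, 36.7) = 36.903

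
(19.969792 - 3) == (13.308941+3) False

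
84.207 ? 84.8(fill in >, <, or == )<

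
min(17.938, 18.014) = 17.938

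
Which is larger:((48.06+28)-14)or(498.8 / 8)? (498.8 / 8)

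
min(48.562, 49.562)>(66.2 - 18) True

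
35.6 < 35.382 False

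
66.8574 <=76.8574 True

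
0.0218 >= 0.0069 True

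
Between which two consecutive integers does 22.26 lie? 22 and 23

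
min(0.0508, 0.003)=0.003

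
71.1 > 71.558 False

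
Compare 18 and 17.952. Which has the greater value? 18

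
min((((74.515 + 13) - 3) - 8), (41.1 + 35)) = 76.1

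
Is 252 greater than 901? No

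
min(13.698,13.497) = 13.497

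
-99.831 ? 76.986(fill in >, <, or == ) <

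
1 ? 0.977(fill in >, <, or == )>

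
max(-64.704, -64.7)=-64.7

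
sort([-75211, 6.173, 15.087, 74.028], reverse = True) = [74.028, 15.087, 6.173, -75211]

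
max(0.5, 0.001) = 0.5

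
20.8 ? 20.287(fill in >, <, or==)>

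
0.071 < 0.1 True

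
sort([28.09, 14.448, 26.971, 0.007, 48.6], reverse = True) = [48.6, 28.09, 26.971, 14.448, 0.007]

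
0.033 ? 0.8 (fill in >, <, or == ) <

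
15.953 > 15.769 True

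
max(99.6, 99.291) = 99.6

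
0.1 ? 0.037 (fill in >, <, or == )>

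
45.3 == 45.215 False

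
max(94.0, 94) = 94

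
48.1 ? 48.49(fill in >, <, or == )<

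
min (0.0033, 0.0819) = 0.0033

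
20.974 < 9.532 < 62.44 False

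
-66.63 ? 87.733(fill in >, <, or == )<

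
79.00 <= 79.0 True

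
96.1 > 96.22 False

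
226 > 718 False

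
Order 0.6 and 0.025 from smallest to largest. 0.025, 0.6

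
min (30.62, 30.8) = 30.62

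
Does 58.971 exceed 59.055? No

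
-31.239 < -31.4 False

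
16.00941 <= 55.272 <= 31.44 False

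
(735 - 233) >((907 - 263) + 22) False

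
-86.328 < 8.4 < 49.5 True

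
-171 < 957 True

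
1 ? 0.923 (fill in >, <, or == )>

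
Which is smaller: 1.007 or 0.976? 0.976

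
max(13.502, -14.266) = 13.502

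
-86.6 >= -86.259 False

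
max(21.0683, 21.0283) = 21.0683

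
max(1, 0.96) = 1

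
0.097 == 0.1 False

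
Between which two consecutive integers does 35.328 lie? 35 and 36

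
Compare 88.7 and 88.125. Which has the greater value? 88.7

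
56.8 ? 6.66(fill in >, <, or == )>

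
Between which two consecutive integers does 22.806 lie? 22 and 23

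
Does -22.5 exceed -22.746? Yes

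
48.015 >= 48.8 False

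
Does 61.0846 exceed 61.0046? Yes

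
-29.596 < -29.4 True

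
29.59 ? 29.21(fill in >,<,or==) >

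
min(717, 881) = 717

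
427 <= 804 True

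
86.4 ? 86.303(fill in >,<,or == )>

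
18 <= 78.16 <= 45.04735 False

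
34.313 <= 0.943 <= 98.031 False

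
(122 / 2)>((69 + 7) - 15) False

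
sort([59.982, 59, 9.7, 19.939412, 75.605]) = [9.7, 19.939412, 59, 59.982, 75.605]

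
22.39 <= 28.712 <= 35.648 True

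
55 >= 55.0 True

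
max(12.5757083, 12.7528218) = 12.7528218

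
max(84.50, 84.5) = 84.5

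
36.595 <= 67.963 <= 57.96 False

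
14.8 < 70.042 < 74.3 True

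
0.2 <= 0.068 False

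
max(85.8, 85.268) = 85.8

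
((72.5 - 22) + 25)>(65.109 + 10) True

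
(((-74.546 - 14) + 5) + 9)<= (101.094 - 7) True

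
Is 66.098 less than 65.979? No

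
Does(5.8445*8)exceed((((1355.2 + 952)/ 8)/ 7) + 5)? Yes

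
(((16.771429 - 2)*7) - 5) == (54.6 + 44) False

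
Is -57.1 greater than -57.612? Yes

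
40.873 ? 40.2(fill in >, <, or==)>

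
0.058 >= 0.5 False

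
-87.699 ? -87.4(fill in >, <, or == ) <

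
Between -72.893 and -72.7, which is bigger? -72.7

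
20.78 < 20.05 False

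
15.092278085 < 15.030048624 False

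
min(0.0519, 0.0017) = 0.0017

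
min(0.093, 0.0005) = 0.0005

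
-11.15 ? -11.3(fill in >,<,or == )>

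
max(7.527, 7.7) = 7.7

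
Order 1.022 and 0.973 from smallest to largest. 0.973, 1.022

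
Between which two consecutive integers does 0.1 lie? 0 and 1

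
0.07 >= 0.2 False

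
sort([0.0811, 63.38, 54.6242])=[0.0811, 54.6242, 63.38]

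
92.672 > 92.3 True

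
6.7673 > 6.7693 False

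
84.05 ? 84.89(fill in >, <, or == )<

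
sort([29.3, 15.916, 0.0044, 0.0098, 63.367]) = [0.0044, 0.0098, 15.916, 29.3, 63.367]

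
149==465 False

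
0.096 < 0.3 True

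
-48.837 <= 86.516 True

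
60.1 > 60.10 False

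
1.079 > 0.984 True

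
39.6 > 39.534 True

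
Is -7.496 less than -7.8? No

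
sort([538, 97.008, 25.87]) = [25.87, 97.008, 538]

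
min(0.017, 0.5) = 0.017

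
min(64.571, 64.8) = 64.571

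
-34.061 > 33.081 False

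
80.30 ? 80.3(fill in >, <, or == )==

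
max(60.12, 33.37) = 60.12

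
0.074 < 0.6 True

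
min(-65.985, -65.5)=-65.985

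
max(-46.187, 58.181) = 58.181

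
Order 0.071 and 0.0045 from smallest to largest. 0.0045,0.071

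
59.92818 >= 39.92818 True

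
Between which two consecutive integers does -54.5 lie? -55 and -54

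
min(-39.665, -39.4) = -39.665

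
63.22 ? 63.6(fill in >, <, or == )<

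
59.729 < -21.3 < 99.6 False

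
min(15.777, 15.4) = 15.4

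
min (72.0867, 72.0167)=72.0167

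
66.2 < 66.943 True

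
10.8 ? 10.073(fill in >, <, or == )>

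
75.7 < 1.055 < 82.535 False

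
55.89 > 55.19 True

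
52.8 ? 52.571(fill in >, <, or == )>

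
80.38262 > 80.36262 True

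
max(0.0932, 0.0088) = 0.0932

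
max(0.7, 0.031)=0.7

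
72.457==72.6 False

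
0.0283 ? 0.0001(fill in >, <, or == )>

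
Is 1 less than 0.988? No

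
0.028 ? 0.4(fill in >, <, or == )<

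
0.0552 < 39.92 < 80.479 True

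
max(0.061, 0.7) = 0.7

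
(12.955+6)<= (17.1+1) False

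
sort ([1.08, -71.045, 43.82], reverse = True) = [43.82, 1.08, -71.045]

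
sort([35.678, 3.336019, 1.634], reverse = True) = [35.678, 3.336019, 1.634]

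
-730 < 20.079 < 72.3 True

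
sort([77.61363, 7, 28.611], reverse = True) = [77.61363, 28.611, 7]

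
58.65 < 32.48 False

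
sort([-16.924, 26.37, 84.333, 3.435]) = [-16.924, 3.435, 26.37, 84.333]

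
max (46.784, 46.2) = 46.784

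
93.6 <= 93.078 False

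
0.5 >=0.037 True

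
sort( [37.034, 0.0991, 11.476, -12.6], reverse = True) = [37.034, 11.476, 0.0991, -12.6]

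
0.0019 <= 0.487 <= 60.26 True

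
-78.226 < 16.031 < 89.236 True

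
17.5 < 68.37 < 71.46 True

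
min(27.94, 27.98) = 27.94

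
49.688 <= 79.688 True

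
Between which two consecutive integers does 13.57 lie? 13 and 14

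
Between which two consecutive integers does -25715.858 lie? -25716 and -25715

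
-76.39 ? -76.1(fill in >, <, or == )<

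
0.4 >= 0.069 True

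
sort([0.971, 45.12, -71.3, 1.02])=[-71.3, 0.971, 1.02, 45.12]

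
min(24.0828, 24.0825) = 24.0825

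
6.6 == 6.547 False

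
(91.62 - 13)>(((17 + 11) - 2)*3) True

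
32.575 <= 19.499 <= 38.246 False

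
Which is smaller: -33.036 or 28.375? -33.036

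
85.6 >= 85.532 True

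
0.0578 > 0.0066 True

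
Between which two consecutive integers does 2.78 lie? 2 and 3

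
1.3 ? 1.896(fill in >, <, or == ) <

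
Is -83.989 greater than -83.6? No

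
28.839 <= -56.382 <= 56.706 False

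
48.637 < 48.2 False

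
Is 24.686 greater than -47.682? Yes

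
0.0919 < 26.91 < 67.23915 True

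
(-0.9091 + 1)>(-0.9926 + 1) True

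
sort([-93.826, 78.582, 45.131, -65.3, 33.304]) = [-93.826, -65.3, 33.304, 45.131, 78.582]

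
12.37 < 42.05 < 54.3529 True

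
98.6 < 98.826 True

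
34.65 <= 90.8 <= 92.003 True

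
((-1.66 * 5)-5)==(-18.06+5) False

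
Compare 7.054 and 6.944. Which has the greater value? 7.054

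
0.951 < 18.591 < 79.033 True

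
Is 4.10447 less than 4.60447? Yes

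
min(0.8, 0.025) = 0.025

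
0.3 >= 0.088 True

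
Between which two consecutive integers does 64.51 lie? 64 and 65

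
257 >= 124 True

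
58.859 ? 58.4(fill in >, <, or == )>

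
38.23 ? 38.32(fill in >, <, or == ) <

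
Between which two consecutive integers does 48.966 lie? 48 and 49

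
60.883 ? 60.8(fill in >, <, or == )>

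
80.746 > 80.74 True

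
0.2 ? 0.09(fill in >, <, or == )>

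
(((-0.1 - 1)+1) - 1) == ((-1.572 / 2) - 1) False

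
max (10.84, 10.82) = 10.84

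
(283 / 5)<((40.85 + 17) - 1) True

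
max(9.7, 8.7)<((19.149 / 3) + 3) False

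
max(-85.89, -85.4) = -85.4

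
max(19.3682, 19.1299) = 19.3682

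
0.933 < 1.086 True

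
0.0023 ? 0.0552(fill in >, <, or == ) <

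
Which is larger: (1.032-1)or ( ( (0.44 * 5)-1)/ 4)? ( ( (0.44 * 5)-1)/ 4)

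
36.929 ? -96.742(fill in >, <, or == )>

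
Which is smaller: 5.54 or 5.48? 5.48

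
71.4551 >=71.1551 True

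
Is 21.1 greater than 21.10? No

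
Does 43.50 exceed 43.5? No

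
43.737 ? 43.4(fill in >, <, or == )>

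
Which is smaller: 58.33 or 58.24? 58.24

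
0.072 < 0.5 True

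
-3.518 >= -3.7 True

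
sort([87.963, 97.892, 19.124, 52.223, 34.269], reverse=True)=[97.892, 87.963, 52.223, 34.269, 19.124]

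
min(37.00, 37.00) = 37.00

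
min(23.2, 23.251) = 23.2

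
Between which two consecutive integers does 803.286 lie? 803 and 804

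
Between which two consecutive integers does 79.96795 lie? 79 and 80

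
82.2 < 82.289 True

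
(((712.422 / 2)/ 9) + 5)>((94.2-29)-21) True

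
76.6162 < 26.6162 False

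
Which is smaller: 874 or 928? 874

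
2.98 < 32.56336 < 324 True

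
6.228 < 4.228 False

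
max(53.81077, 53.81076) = 53.81077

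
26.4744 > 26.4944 False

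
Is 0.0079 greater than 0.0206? No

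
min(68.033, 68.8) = 68.033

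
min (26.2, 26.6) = 26.2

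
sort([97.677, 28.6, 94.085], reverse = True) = [97.677, 94.085, 28.6]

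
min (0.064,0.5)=0.064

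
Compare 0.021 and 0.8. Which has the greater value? 0.8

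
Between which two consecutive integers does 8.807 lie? 8 and 9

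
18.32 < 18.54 True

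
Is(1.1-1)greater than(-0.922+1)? Yes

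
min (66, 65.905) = 65.905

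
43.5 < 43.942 True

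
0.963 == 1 False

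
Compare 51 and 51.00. They are equal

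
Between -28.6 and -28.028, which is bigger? -28.028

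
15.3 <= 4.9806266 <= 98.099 False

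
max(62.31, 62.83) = 62.83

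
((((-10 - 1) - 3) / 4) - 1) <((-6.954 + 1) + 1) False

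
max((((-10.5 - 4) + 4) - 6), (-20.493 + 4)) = -16.493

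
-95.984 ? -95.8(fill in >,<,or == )<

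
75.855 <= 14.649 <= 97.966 False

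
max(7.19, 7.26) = 7.26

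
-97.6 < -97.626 False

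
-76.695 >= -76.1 False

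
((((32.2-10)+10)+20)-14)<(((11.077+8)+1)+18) False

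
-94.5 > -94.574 True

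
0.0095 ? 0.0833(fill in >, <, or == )<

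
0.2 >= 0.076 True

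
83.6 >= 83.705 False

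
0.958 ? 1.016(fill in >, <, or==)<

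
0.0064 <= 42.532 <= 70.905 True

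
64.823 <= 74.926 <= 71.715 False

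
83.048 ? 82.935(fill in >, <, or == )>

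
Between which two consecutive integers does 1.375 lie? 1 and 2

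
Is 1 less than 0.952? No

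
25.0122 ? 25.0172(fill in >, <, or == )<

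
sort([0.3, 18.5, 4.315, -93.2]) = [-93.2, 0.3, 4.315, 18.5]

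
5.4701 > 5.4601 True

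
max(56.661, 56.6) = 56.661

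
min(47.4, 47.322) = 47.322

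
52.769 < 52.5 False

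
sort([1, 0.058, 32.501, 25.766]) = [0.058, 1, 25.766, 32.501]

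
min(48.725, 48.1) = 48.1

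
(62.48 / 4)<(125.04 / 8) True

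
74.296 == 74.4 False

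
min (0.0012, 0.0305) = 0.0012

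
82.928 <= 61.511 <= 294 False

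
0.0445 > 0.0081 True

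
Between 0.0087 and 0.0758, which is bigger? 0.0758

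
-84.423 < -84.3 True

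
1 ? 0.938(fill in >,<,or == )>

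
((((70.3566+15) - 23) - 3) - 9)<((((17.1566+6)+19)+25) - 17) False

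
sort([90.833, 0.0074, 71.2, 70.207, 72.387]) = [0.0074, 70.207, 71.2, 72.387, 90.833]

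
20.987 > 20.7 True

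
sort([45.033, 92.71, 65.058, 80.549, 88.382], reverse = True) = [92.71, 88.382, 80.549, 65.058, 45.033]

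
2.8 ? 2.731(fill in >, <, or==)>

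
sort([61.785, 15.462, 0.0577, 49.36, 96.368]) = [0.0577, 15.462, 49.36, 61.785, 96.368]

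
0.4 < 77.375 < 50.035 False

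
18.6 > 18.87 False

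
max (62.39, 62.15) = 62.39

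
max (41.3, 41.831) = 41.831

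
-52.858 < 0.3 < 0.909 True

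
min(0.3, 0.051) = 0.051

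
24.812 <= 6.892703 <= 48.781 False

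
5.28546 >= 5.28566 False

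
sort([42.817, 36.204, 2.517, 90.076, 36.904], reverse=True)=[90.076, 42.817, 36.904, 36.204, 2.517]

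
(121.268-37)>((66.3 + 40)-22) False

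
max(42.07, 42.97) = 42.97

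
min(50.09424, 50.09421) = 50.09421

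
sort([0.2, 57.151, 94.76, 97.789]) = [0.2, 57.151, 94.76, 97.789]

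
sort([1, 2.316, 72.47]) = [1, 2.316, 72.47]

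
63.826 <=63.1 False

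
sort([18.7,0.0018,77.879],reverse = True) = [77.879,18.7,0.0018]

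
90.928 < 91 True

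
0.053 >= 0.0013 True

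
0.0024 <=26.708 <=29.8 True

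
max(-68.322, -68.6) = -68.322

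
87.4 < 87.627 True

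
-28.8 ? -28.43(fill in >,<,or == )<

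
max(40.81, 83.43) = 83.43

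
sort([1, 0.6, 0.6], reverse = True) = [1, 0.6, 0.6]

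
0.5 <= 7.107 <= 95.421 True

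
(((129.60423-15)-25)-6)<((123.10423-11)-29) False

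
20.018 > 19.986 True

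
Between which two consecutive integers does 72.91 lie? 72 and 73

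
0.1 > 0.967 False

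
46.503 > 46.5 True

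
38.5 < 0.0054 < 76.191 False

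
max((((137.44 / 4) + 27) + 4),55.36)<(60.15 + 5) False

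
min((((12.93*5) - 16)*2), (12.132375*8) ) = 97.059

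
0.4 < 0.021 False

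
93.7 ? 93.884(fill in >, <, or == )<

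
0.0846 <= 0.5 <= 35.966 True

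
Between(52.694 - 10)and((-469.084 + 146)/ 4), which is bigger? (52.694 - 10)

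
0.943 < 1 True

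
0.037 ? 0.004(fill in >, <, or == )>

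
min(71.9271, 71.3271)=71.3271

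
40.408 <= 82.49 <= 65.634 False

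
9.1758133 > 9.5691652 False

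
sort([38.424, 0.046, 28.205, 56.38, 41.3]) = [0.046, 28.205, 38.424, 41.3, 56.38]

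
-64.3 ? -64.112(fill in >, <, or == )<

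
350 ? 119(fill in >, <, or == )>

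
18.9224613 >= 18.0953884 True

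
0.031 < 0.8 True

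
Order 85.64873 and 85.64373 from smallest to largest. 85.64373,85.64873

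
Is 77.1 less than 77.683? Yes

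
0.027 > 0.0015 True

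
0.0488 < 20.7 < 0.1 False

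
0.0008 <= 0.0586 True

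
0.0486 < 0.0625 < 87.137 True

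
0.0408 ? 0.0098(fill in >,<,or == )>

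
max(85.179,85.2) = 85.2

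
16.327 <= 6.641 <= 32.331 False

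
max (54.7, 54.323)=54.7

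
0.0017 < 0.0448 True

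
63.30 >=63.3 True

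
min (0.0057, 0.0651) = 0.0057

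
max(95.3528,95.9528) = 95.9528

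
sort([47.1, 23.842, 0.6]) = [0.6, 23.842, 47.1]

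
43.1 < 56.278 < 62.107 True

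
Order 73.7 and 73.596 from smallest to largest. 73.596, 73.7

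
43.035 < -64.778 False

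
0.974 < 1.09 True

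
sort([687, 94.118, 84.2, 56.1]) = [56.1, 84.2, 94.118, 687]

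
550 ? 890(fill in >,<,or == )<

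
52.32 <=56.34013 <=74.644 True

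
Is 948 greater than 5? Yes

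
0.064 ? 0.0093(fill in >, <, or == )>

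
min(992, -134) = -134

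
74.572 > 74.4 True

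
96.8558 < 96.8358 False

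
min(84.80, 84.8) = 84.80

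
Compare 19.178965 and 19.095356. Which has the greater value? 19.178965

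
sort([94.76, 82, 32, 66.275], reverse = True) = [94.76, 82, 66.275, 32]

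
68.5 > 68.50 False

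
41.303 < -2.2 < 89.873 False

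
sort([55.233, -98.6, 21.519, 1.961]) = [-98.6, 1.961, 21.519, 55.233]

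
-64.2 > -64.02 False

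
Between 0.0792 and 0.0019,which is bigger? 0.0792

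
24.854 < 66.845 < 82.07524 True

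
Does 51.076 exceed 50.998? Yes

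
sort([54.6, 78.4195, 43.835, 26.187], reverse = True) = [78.4195, 54.6, 43.835, 26.187]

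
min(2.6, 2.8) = 2.6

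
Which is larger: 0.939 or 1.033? 1.033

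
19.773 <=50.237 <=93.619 True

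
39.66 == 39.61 False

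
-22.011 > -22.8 True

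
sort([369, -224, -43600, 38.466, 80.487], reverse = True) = [369, 80.487, 38.466, -224, -43600]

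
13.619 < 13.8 True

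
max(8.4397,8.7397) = 8.7397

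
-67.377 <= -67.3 True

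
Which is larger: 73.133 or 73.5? 73.5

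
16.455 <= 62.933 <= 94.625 True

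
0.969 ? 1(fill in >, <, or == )<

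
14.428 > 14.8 False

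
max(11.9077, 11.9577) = 11.9577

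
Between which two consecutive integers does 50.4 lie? 50 and 51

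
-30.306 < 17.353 True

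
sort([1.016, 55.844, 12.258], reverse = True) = [55.844, 12.258, 1.016]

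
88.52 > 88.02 True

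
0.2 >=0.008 True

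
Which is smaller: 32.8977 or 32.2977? 32.2977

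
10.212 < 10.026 False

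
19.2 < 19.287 True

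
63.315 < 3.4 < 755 False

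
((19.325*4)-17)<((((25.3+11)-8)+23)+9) False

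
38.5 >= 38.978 False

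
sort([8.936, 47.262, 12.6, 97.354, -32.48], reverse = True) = [97.354, 47.262, 12.6, 8.936, -32.48]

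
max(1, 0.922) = 1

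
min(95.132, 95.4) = 95.132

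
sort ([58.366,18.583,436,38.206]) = [18.583,38.206,58.366,436]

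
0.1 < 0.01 False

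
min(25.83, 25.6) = 25.6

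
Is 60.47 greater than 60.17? Yes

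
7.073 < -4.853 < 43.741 False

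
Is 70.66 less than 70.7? Yes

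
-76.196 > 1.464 False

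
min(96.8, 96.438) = 96.438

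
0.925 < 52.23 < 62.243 True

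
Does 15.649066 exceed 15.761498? No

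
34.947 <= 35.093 True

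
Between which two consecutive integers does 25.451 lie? 25 and 26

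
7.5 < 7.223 False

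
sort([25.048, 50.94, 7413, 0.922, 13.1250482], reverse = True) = [7413, 50.94, 25.048, 13.1250482, 0.922]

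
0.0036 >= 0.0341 False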